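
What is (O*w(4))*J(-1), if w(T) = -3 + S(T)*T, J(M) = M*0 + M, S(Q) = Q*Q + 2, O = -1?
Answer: 69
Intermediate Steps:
S(Q) = 2 + Q² (S(Q) = Q² + 2 = 2 + Q²)
J(M) = M (J(M) = 0 + M = M)
w(T) = -3 + T*(2 + T²) (w(T) = -3 + (2 + T²)*T = -3 + T*(2 + T²))
(O*w(4))*J(-1) = -(-3 + 4*(2 + 4²))*(-1) = -(-3 + 4*(2 + 16))*(-1) = -(-3 + 4*18)*(-1) = -(-3 + 72)*(-1) = -1*69*(-1) = -69*(-1) = 69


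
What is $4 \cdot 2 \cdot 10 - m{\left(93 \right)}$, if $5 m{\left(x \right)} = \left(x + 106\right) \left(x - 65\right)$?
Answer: $- \frac{5172}{5} \approx -1034.4$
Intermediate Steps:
$m{\left(x \right)} = \frac{\left(-65 + x\right) \left(106 + x\right)}{5}$ ($m{\left(x \right)} = \frac{\left(x + 106\right) \left(x - 65\right)}{5} = \frac{\left(106 + x\right) \left(-65 + x\right)}{5} = \frac{\left(-65 + x\right) \left(106 + x\right)}{5}$)
$4 \cdot 2 \cdot 10 - m{\left(93 \right)} = 4 \cdot 2 \cdot 10 - \left(-1378 + \frac{93^{2}}{5} + \frac{41}{5} \cdot 93\right) = 8 \cdot 10 - \left(-1378 + \frac{1}{5} \cdot 8649 + \frac{3813}{5}\right) = 80 - \left(-1378 + \frac{8649}{5} + \frac{3813}{5}\right) = 80 - \frac{5572}{5} = - \frac{5172}{5}$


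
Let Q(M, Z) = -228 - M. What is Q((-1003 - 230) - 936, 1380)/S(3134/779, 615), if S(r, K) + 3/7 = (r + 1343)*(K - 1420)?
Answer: -3528091/1970994174 ≈ -0.0017900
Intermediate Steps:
S(r, K) = -3/7 + (-1420 + K)*(1343 + r) (S(r, K) = -3/7 + (r + 1343)*(K - 1420) = -3/7 + (1343 + r)*(-1420 + K) = -3/7 + (-1420 + K)*(1343 + r))
Q((-1003 - 230) - 936, 1380)/S(3134/779, 615) = (-228 - ((-1003 - 230) - 936))/(-13349423/7 - 4450280/779 + 1343*615 + 615*(3134/779)) = (-228 - (-1233 - 936))/(-13349423/7 - 4450280/779 + 825945 + 615*(3134*(1/779))) = (-228 - 1*(-2169))/(-13349423/7 - 1420*3134/779 + 825945 + 615*(3134/779)) = (-228 + 2169)/(-13349423/7 - 4450280/779 + 825945 + 47010/19) = 1941/(-5912982522/5453) = 1941*(-5453/5912982522) = -3528091/1970994174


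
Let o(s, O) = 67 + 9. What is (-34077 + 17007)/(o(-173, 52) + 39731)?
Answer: -5690/13269 ≈ -0.42882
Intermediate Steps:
o(s, O) = 76
(-34077 + 17007)/(o(-173, 52) + 39731) = (-34077 + 17007)/(76 + 39731) = -17070/39807 = -17070*1/39807 = -5690/13269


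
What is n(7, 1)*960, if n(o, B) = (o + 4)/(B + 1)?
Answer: 5280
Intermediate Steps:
n(o, B) = (4 + o)/(1 + B)
n(7, 1)*960 = ((4 + 7)/(1 + 1))*960 = (11/2)*960 = 5280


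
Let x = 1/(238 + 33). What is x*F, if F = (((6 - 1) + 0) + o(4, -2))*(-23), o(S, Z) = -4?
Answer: -23/271 ≈ -0.084871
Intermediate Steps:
x = 1/271 ≈ 0.0036900
F = -23 (F = (((6 - 1) + 0) - 4)*(-23) = ((5 + 0) - 4)*(-23) = (5 - 4)*(-23) = 1*(-23) = -23)
x*F = (1/271)*(-23) = -23/271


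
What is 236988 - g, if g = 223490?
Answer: 13498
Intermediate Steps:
236988 - g = 236988 - 1*223490 = 236988 - 223490 = 13498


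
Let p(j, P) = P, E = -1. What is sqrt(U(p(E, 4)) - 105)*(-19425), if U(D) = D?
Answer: -19425*I*sqrt(101) ≈ -1.9522e+5*I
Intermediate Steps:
sqrt(U(p(E, 4)) - 105)*(-19425) = sqrt(4 - 105)*(-19425) = sqrt(-101)*(-19425) = (I*sqrt(101))*(-19425) = -19425*I*sqrt(101)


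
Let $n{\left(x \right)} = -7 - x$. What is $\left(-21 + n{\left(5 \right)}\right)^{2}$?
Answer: $1089$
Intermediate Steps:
$\left(-21 + n{\left(5 \right)}\right)^{2} = \left(-21 - 12\right)^{2} = \left(-33\right)^{2} = 1089$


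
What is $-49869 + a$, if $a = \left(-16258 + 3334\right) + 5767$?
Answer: $-57026$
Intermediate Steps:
$a = -7157$ ($a = -12924 + 5767 = -7157$)
$-49869 + a = -49869 - 7157 = -57026$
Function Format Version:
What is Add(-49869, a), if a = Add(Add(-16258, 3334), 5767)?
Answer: -57026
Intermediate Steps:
a = -7157 (a = Add(-12924, 5767) = -7157)
Add(-49869, a) = Add(-49869, -7157) = -57026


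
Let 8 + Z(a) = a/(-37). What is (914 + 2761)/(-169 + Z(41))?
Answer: -27195/1318 ≈ -20.634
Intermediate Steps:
Z(a) = -8 - a/37 (Z(a) = -8 + a/(-37) = -8 + a*(-1/37) = -8 - a/37)
(914 + 2761)/(-169 + Z(41)) = (914 + 2761)/(-169 + (-8 - 1/37*41)) = 3675/(-169 + (-8 - 41/37)) = 3675/(-169 - 337/37) = 3675/(-6590/37) = 3675*(-37/6590) = -27195/1318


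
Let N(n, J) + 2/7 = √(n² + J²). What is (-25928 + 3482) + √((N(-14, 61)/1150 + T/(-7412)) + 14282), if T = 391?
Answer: -22446 + √(439837409858161 + 26779774*√3917)/175490 ≈ -22327.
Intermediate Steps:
N(n, J) = -2/7 + √(J² + n²) (N(n, J) = -2/7 + √(n² + J²) = -2/7 + √(J² + n²))
(-25928 + 3482) + √((N(-14, 61)/1150 + T/(-7412)) + 14282) = (-25928 + 3482) + √(((-2/7 + √(61² + (-14)²))/1150 + 391/(-7412)) + 14282) = -22446 + √(((-2/7 + √(3721 + 196))*(1/1150) + 391*(-1/7412)) + 14282) = -22446 + √(((-2/7 + √3917)*(1/1150) - 23/436) + 14282) = -22446 + √(((-1/4025 + √3917/1150) - 23/436) + 14282) = -22446 + √((-93011/1754900 + √3917/1150) + 14282) = -22446 + √(25063388789/1754900 + √3917/1150)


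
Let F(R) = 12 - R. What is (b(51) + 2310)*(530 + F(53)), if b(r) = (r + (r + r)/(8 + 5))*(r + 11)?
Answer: 37877940/13 ≈ 2.9137e+6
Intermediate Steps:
b(r) = 15*r*(11 + r)/13 (b(r) = (r + (2*r)/13)*(11 + r) = (r + (2*r)*(1/13))*(11 + r) = (r + 2*r/13)*(11 + r) = (15*r/13)*(11 + r) = 15*r*(11 + r)/13)
(b(51) + 2310)*(530 + F(53)) = ((15/13)*51*(11 + 51) + 2310)*(530 + (12 - 1*53)) = ((15/13)*51*62 + 2310)*(530 + (12 - 53)) = (47430/13 + 2310)*(530 - 41) = (77460/13)*489 = 37877940/13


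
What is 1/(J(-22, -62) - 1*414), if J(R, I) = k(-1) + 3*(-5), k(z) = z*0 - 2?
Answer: -1/431 ≈ -0.0023202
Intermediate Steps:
k(z) = -2 (k(z) = 0 - 2 = -2)
J(R, I) = -17 (J(R, I) = -2 + 3*(-5) = -2 - 15 = -17)
1/(J(-22, -62) - 1*414) = 1/(-17 - 1*414) = 1/(-17 - 414) = 1/(-431) = -1/431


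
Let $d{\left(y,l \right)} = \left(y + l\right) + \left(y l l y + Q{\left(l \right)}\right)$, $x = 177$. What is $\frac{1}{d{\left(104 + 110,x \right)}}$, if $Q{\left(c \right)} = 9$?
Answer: $\frac{1}{1434743284} \approx 6.9699 \cdot 10^{-10}$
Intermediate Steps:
$d{\left(y,l \right)} = 9 + l + y + l^{2} y^{2}$ ($d{\left(y,l \right)} = \left(y + l\right) + \left(y l l y + 9\right) = \left(l + y\right) + \left(l y l y + 9\right) = \left(l + y\right) + \left(y l^{2} y + 9\right) = \left(l + y\right) + \left(l^{2} y^{2} + 9\right) = \left(l + y\right) + \left(9 + l^{2} y^{2}\right) = 9 + l + y + l^{2} y^{2}$)
$\frac{1}{d{\left(104 + 110,x \right)}} = \frac{1}{9 + 177 + \left(104 + 110\right) + 177^{2} \left(104 + 110\right)^{2}} = \frac{1}{9 + 177 + 214 + 31329 \cdot 214^{2}} = \frac{1}{9 + 177 + 214 + 31329 \cdot 45796} = \frac{1}{9 + 177 + 214 + 1434742884} = \frac{1}{1434743284}$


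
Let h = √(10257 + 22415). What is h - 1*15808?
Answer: -15808 + 4*√2042 ≈ -15627.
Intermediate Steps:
h = 4*√2042 (h = √32672 = 4*√2042 ≈ 180.75)
h - 1*15808 = 4*√2042 - 1*15808 = 4*√2042 - 15808 = -15808 + 4*√2042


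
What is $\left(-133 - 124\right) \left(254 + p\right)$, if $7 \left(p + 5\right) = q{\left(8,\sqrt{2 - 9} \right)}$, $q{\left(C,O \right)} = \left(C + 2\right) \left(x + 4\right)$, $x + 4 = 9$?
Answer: $- \frac{471081}{7} \approx -67297.0$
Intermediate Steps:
$x = 5$ ($x = -4 + 9 = 5$)
$q{\left(C,O \right)} = 18 + 9 C$ ($q{\left(C,O \right)} = \left(C + 2\right) \left(5 + 4\right) = \left(2 + C\right) 9 = 18 + 9 C$)
$p = \frac{55}{7}$ ($p = -5 + \frac{18 + 9 \cdot 8}{7} = -5 + \frac{18 + 72}{7} = -5 + \frac{1}{7} \cdot 90 = -5 + \frac{90}{7} = \frac{55}{7} \approx 7.8571$)
$\left(-133 - 124\right) \left(254 + p\right) = \left(-133 - 124\right) \left(254 + \frac{55}{7}\right) = \left(-257\right) \frac{1833}{7} = - \frac{471081}{7}$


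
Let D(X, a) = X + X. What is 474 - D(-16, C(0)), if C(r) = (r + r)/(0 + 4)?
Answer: 506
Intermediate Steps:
C(r) = r/2 (C(r) = (2*r)/4 = (2*r)*(1/4) = r/2)
D(X, a) = 2*X
474 - D(-16, C(0)) = 474 - 2*(-16) = 474 - 1*(-32) = 474 + 32 = 506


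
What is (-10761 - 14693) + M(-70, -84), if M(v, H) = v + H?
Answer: -25608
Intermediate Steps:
M(v, H) = H + v
(-10761 - 14693) + M(-70, -84) = (-10761 - 14693) + (-84 - 70) = -25454 - 154 = -25608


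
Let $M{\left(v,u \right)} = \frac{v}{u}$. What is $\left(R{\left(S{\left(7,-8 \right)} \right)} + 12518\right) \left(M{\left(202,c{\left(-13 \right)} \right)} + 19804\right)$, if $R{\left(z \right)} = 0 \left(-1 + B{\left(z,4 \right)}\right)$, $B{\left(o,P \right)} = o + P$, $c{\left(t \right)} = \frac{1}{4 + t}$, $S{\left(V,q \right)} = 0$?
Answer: $225148748$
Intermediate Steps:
$B{\left(o,P \right)} = P + o$
$R{\left(z \right)} = 0$ ($R{\left(z \right)} = 0 \left(-1 + \left(4 + z\right)\right) = 0 \left(3 + z\right) = 0$)
$\left(R{\left(S{\left(7,-8 \right)} \right)} + 12518\right) \left(M{\left(202,c{\left(-13 \right)} \right)} + 19804\right) = \left(0 + 12518\right) \left(\frac{202}{\frac{1}{4 - 13}} + 19804\right) = 12518 \left(\frac{202}{\frac{1}{-9}} + 19804\right) = 12518 \left(\frac{202}{- \frac{1}{9}} + 19804\right) = 12518 \left(202 \left(-9\right) + 19804\right) = 12518 \left(-1818 + 19804\right) = 12518 \cdot 17986 = 225148748$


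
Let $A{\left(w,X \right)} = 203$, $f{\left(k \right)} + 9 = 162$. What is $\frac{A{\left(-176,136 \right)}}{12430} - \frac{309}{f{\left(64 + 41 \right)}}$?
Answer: $- \frac{1269937}{633930} \approx -2.0033$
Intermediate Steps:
$f{\left(k \right)} = 153$ ($f{\left(k \right)} = -9 + 162 = 153$)
$\frac{A{\left(-176,136 \right)}}{12430} - \frac{309}{f{\left(64 + 41 \right)}} = \frac{203}{12430} - \frac{309}{153} = 203 \cdot \frac{1}{12430} - \frac{103}{51} = \frac{203}{12430} - \frac{103}{51} = - \frac{1269937}{633930}$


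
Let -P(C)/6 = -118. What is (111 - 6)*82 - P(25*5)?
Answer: 7902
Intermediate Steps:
P(C) = 708 (P(C) = -6*(-118) = 708)
(111 - 6)*82 - P(25*5) = (111 - 6)*82 - 1*708 = 105*82 - 708 = 8610 - 708 = 7902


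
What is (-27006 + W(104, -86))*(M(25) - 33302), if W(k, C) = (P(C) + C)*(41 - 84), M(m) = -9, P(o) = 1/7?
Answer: 5436321889/7 ≈ 7.7662e+8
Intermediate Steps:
P(o) = ⅐
W(k, C) = -43/7 - 43*C (W(k, C) = (⅐ + C)*(41 - 84) = (⅐ + C)*(-43) = -43/7 - 43*C)
(-27006 + W(104, -86))*(M(25) - 33302) = (-27006 + (-43/7 - 43*(-86)))*(-9 - 33302) = (-27006 + (-43/7 + 3698))*(-33311) = (-27006 + 25843/7)*(-33311) = -163199/7*(-33311) = 5436321889/7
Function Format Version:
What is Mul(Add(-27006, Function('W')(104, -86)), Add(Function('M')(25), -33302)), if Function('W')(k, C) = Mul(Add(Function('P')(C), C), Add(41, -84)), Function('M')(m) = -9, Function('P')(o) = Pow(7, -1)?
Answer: Rational(5436321889, 7) ≈ 7.7662e+8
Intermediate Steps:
Function('P')(o) = Rational(1, 7)
Function('W')(k, C) = Add(Rational(-43, 7), Mul(-43, C)) (Function('W')(k, C) = Mul(Add(Rational(1, 7), C), Add(41, -84)) = Mul(Add(Rational(1, 7), C), -43) = Add(Rational(-43, 7), Mul(-43, C)))
Mul(Add(-27006, Function('W')(104, -86)), Add(Function('M')(25), -33302)) = Mul(Add(-27006, Add(Rational(-43, 7), Mul(-43, -86))), Add(-9, -33302)) = Mul(Add(-27006, Add(Rational(-43, 7), 3698)), -33311) = Mul(Add(-27006, Rational(25843, 7)), -33311) = Mul(Rational(-163199, 7), -33311) = Rational(5436321889, 7)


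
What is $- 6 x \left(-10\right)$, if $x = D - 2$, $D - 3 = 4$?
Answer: $300$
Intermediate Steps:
$D = 7$ ($D = 3 + 4 = 7$)
$x = 5$ ($x = 7 - 2 = 5$)
$- 6 x \left(-10\right) = \left(-6\right) 5 \left(-10\right) = \left(-30\right) \left(-10\right) = 300$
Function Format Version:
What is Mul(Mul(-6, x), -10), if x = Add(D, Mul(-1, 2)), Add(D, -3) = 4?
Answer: 300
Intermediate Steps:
D = 7 (D = Add(3, 4) = 7)
x = 5 (x = Add(7, Mul(-1, 2)) = Add(7, -2) = 5)
Mul(Mul(-6, x), -10) = Mul(Mul(-6, 5), -10) = Mul(-30, -10) = 300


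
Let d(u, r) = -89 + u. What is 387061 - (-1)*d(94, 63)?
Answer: 387066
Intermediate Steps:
387061 - (-1)*d(94, 63) = 387061 - (-1)*(-89 + 94) = 387061 - (-1)*5 = 387061 - 1*(-5) = 387061 + 5 = 387066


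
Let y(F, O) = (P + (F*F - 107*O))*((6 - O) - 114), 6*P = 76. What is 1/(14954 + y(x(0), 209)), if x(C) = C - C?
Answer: 3/21300029 ≈ 1.4084e-7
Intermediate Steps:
P = 38/3 (P = (⅙)*76 = 38/3 ≈ 12.667)
x(C) = 0
y(F, O) = (-108 - O)*(38/3 + F² - 107*O) (y(F, O) = (38/3 + (F*F - 107*O))*((6 - O) - 114) = (38/3 + (F² - 107*O))*(-108 - O) = (38/3 + F² - 107*O)*(-108 - O) = (-108 - O)*(38/3 + F² - 107*O))
1/(14954 + y(x(0), 209)) = 1/(14954 + (-1368 - 108*0² + 107*209² + (34630/3)*209 - 1*209*0²)) = 1/(14954 + (-1368 - 108*0 + 107*43681 + 7237670/3 - 1*209*0)) = 1/(14954 + (-1368 + 0 + 4673867 + 7237670/3 + 0)) = 1/(14954 + 21255167/3) = 1/(21300029/3) = 3/21300029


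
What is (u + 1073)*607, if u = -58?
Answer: 616105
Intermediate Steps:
(u + 1073)*607 = (-58 + 1073)*607 = 1015*607 = 616105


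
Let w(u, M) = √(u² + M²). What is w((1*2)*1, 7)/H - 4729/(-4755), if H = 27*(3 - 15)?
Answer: 4729/4755 - √53/324 ≈ 0.97206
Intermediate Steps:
H = -324 (H = 27*(-12) = -324)
w(u, M) = √(M² + u²)
w((1*2)*1, 7)/H - 4729/(-4755) = √(7² + ((1*2)*1)²)/(-324) - 4729/(-4755) = √(49 + (2*1)²)*(-1/324) - 4729*(-1/4755) = √(49 + 2²)*(-1/324) + 4729/4755 = √(49 + 4)*(-1/324) + 4729/4755 = √53*(-1/324) + 4729/4755 = -√53/324 + 4729/4755 = 4729/4755 - √53/324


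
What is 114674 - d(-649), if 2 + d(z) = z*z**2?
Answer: 273474125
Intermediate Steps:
d(z) = -2 + z**3 (d(z) = -2 + z*z**2 = -2 + z**3)
114674 - d(-649) = 114674 - (-2 + (-649)**3) = 114674 - (-2 - 273359449) = 114674 - 1*(-273359451) = 114674 + 273359451 = 273474125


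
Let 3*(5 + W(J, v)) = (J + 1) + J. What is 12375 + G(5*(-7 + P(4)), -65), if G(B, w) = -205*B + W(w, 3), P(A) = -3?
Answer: 22577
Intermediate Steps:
W(J, v) = -14/3 + 2*J/3 (W(J, v) = -5 + ((J + 1) + J)/3 = -5 + ((1 + J) + J)/3 = -5 + (1 + 2*J)/3 = -5 + (⅓ + 2*J/3) = -14/3 + 2*J/3)
G(B, w) = -14/3 - 205*B + 2*w/3 (G(B, w) = -205*B + (-14/3 + 2*w/3) = -14/3 - 205*B + 2*w/3)
12375 + G(5*(-7 + P(4)), -65) = 12375 + (-14/3 - 1025*(-7 - 3) + (⅔)*(-65)) = 12375 + (-14/3 - 1025*(-10) - 130/3) = 12375 + (-14/3 - 205*(-50) - 130/3) = 12375 + (-14/3 + 10250 - 130/3) = 12375 + 10202 = 22577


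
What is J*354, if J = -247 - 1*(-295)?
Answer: 16992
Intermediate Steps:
J = 48 (J = -247 + 295 = 48)
J*354 = 48*354 = 16992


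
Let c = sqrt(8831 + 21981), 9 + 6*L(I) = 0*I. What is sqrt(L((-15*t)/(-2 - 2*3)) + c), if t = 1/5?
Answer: sqrt(-6 + 8*sqrt(7703))/2 ≈ 13.192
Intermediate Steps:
t = 1/5 (t = 1*(1/5) = 1/5 ≈ 0.20000)
L(I) = -3/2 (L(I) = -3/2 + (0*I)/6 = -3/2 + (1/6)*0 = -3/2 + 0 = -3/2)
c = 2*sqrt(7703) (c = sqrt(30812) = 2*sqrt(7703) ≈ 175.53)
sqrt(L((-15*t)/(-2 - 2*3)) + c) = sqrt(-3/2 + 2*sqrt(7703))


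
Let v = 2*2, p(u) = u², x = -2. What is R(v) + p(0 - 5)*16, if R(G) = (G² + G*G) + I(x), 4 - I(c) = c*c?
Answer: 432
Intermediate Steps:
v = 4
I(c) = 4 - c² (I(c) = 4 - c*c = 4 - c²)
R(G) = 2*G² (R(G) = (G² + G*G) + (4 - 1*(-2)²) = (G² + G²) + (4 - 1*4) = 2*G² + (4 - 4) = 2*G² + 0 = 2*G²)
R(v) + p(0 - 5)*16 = 2*4² + (0 - 5)²*16 = 2*16 + (-5)²*16 = 32 + 25*16 = 32 + 400 = 432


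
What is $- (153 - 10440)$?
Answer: $10287$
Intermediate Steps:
$- (153 - 10440) = \left(-1\right) \left(-10287\right) = 10287$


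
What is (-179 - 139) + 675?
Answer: 357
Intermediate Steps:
(-179 - 139) + 675 = -318 + 675 = 357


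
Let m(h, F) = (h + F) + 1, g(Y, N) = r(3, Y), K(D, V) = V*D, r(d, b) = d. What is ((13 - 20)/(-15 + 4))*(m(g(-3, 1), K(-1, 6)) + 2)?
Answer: 0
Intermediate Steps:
K(D, V) = D*V
g(Y, N) = 3
m(h, F) = 1 + F + h (m(h, F) = (F + h) + 1 = 1 + F + h)
((13 - 20)/(-15 + 4))*(m(g(-3, 1), K(-1, 6)) + 2) = ((13 - 20)/(-15 + 4))*((1 - 1*6 + 3) + 2) = (-7/(-11))*((1 - 6 + 3) + 2) = (-7*(-1/11))*(-2 + 2) = (7/11)*0 = 0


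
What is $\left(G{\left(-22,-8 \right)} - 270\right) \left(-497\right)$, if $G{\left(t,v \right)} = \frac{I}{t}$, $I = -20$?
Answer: $\frac{1471120}{11} \approx 1.3374 \cdot 10^{5}$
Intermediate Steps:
$G{\left(t,v \right)} = - \frac{20}{t}$
$\left(G{\left(-22,-8 \right)} - 270\right) \left(-497\right) = \left(- \frac{20}{-22} - 270\right) \left(-497\right) = \left(\left(-20\right) \left(- \frac{1}{22}\right) - 270\right) \left(-497\right) = \left(\frac{10}{11} - 270\right) \left(-497\right) = \left(- \frac{2960}{11}\right) \left(-497\right) = \frac{1471120}{11}$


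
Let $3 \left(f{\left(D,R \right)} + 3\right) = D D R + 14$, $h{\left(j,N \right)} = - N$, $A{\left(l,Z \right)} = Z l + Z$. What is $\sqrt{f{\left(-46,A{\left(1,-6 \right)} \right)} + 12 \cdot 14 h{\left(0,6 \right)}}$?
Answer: $\frac{i \sqrt{85233}}{3} \approx 97.316 i$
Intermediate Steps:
$A{\left(l,Z \right)} = Z + Z l$
$f{\left(D,R \right)} = \frac{5}{3} + \frac{R D^{2}}{3}$ ($f{\left(D,R \right)} = -3 + \frac{D D R + 14}{3} = -3 + \frac{D^{2} R + 14}{3} = -3 + \frac{R D^{2} + 14}{3} = -3 + \frac{14 + R D^{2}}{3} = -3 + \left(\frac{14}{3} + \frac{R D^{2}}{3}\right) = \frac{5}{3} + \frac{R D^{2}}{3}$)
$\sqrt{f{\left(-46,A{\left(1,-6 \right)} \right)} + 12 \cdot 14 h{\left(0,6 \right)}} = \sqrt{\left(\frac{5}{3} + \frac{- 6 \left(1 + 1\right) \left(-46\right)^{2}}{3}\right) + 12 \cdot 14 \left(\left(-1\right) 6\right)} = \sqrt{\left(\frac{5}{3} + \frac{1}{3} \left(\left(-6\right) 2\right) 2116\right) + 168 \left(-6\right)} = \sqrt{\left(\frac{5}{3} + \frac{1}{3} \left(-12\right) 2116\right) - 1008} = \sqrt{\left(\frac{5}{3} - 8464\right) - 1008} = \sqrt{- \frac{25387}{3} - 1008} = \sqrt{- \frac{28411}{3}} = \frac{i \sqrt{85233}}{3}$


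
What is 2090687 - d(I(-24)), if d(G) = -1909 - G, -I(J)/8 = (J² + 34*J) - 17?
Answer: 2094652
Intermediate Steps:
I(J) = 136 - 272*J - 8*J² (I(J) = -8*((J² + 34*J) - 17) = -8*(-17 + J² + 34*J) = 136 - 272*J - 8*J²)
2090687 - d(I(-24)) = 2090687 - (-1909 - (136 - 272*(-24) - 8*(-24)²)) = 2090687 - (-1909 - (136 + 6528 - 8*576)) = 2090687 - (-1909 - (136 + 6528 - 4608)) = 2090687 - (-1909 - 1*2056) = 2090687 - (-1909 - 2056) = 2090687 - 1*(-3965) = 2090687 + 3965 = 2094652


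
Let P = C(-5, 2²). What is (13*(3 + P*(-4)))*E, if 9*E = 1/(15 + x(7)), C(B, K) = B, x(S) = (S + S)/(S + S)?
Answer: 299/144 ≈ 2.0764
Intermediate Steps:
x(S) = 1 (x(S) = (2*S)/((2*S)) = (2*S)*(1/(2*S)) = 1)
P = -5
E = 1/144 (E = 1/(9*(15 + 1)) = (⅑)/16 = (⅑)*(1/16) = 1/144 ≈ 0.0069444)
(13*(3 + P*(-4)))*E = (13*(3 - 5*(-4)))*(1/144) = (13*(3 + 20))*(1/144) = (13*23)*(1/144) = 299*(1/144) = 299/144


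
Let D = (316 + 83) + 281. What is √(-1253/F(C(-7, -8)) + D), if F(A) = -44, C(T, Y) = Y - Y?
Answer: √342903/22 ≈ 26.617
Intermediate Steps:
C(T, Y) = 0
D = 680 (D = 399 + 281 = 680)
√(-1253/F(C(-7, -8)) + D) = √(-1253/(-44) + 680) = √(-1253*(-1/44) + 680) = √(1253/44 + 680) = √(31173/44) = √342903/22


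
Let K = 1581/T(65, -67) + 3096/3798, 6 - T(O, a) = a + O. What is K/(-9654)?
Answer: -334967/16295952 ≈ -0.020555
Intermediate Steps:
T(O, a) = 6 - O - a (T(O, a) = 6 - (a + O) = 6 - (O + a) = 6 + (-O - a) = 6 - O - a)
K = 334967/1688 (K = 1581/(6 - 1*65 - 1*(-67)) + 3096/3798 = 1581/(6 - 65 + 67) + 3096*(1/3798) = 1581/8 + 172/211 = 334967/1688 ≈ 198.44)
K/(-9654) = (334967/1688)/(-9654) = (334967/1688)*(-1/9654) = -334967/16295952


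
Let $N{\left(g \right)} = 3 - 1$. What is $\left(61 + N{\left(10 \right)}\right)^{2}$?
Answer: $3969$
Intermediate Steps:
$N{\left(g \right)} = 2$ ($N{\left(g \right)} = 3 - 1 = 2$)
$\left(61 + N{\left(10 \right)}\right)^{2} = \left(61 + 2\right)^{2} = 63^{2} = 3969$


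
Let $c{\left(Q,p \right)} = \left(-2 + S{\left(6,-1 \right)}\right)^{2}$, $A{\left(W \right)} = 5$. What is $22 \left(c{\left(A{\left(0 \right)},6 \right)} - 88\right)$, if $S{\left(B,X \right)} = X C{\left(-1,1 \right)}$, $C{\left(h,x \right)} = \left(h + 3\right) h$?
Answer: $-1936$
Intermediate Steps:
$C{\left(h,x \right)} = h \left(3 + h\right)$ ($C{\left(h,x \right)} = \left(3 + h\right) h = h \left(3 + h\right)$)
$S{\left(B,X \right)} = - 2 X$ ($S{\left(B,X \right)} = X \left(- (3 - 1)\right) = X \left(\left(-1\right) 2\right) = X \left(-2\right) = - 2 X$)
$c{\left(Q,p \right)} = 0$ ($c{\left(Q,p \right)} = \left(-2 - -2\right)^{2} = \left(-2 + 2\right)^{2} = 0^{2} = 0$)
$22 \left(c{\left(A{\left(0 \right)},6 \right)} - 88\right) = 22 \left(0 - 88\right) = 22 \left(-88\right) = -1936$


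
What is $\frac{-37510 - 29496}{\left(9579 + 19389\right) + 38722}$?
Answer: $- \frac{33503}{33845} \approx -0.98989$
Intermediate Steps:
$\frac{-37510 - 29496}{\left(9579 + 19389\right) + 38722} = - \frac{67006}{28968 + 38722} = - \frac{67006}{67690} = \left(-67006\right) \frac{1}{67690} = - \frac{33503}{33845}$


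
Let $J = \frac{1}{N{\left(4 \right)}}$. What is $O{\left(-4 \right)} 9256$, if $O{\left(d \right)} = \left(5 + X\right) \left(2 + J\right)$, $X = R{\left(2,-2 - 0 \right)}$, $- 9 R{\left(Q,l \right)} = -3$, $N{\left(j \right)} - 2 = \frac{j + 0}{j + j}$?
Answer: $\frac{592384}{5} \approx 1.1848 \cdot 10^{5}$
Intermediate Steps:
$N{\left(j \right)} = \frac{5}{2}$ ($N{\left(j \right)} = 2 + \frac{j + 0}{j + j} = 2 + \frac{j}{2 j} = 2 + j \frac{1}{2 j} = 2 + \frac{1}{2} = \frac{5}{2}$)
$R{\left(Q,l \right)} = \frac{1}{3}$ ($R{\left(Q,l \right)} = \left(- \frac{1}{9}\right) \left(-3\right) = \frac{1}{3}$)
$X = \frac{1}{3} \approx 0.33333$
$J = \frac{2}{5}$ ($J = \frac{1}{\frac{5}{2}} = \frac{2}{5} \approx 0.4$)
$O{\left(d \right)} = \frac{64}{5}$ ($O{\left(d \right)} = \left(5 + \frac{1}{3}\right) \left(2 + \frac{2}{5}\right) = \frac{16}{3} \cdot \frac{12}{5} = \frac{64}{5}$)
$O{\left(-4 \right)} 9256 = \frac{64}{5} \cdot 9256 = \frac{592384}{5}$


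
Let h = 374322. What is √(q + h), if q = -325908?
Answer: √48414 ≈ 220.03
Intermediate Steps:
√(q + h) = √(-325908 + 374322) = √48414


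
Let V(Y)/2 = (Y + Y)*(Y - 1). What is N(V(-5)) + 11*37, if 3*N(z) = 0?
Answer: 407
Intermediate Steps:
V(Y) = 4*Y*(-1 + Y) (V(Y) = 2*((Y + Y)*(Y - 1)) = 2*((2*Y)*(-1 + Y)) = 2*(2*Y*(-1 + Y)) = 4*Y*(-1 + Y))
N(z) = 0 (N(z) = (1/3)*0 = 0)
N(V(-5)) + 11*37 = 0 + 11*37 = 0 + 407 = 407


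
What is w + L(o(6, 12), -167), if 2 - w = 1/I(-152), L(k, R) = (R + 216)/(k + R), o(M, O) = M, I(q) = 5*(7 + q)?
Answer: 28298/16675 ≈ 1.6970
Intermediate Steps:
I(q) = 35 + 5*q
L(k, R) = (216 + R)/(R + k)
w = 1451/725 (w = 2 - 1/(35 + 5*(-152)) = 2 - 1/(35 - 760) = 2 - 1/(-725) = 2 - 1*(-1/725) = 2 + 1/725 = 1451/725 ≈ 2.0014)
w + L(o(6, 12), -167) = 1451/725 + (216 - 167)/(-167 + 6) = 1451/725 + 49/(-161) = 1451/725 - 1/161*49 = 1451/725 - 7/23 = 28298/16675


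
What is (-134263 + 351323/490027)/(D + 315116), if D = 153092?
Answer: -32896071889/114717280808 ≈ -0.28676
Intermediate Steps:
(-134263 + 351323/490027)/(D + 315116) = (-134263 + 351323/490027)/(153092 + 315116) = (-134263 + 351323*(1/490027))/468208 = (-134263 + 351323/490027)*(1/468208) = -65792143778/490027*1/468208 = -32896071889/114717280808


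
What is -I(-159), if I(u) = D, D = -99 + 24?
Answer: 75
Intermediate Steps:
D = -75
I(u) = -75
-I(-159) = -1*(-75) = 75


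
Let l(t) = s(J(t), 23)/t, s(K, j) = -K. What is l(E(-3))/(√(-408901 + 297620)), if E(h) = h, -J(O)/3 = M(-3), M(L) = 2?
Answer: 2*I*√111281/111281 ≈ 0.0059954*I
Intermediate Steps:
J(O) = -6 (J(O) = -3*2 = -6)
l(t) = 6/t (l(t) = (-1*(-6))/t = 6/t)
l(E(-3))/(√(-408901 + 297620)) = (6/(-3))/(√(-408901 + 297620)) = (6*(-⅓))/(√(-111281)) = -2*(-I*√111281/111281) = -(-2)*I*√111281/111281 = 2*I*√111281/111281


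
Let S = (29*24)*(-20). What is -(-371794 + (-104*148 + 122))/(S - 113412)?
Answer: -96766/31833 ≈ -3.0398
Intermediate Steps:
S = -13920 (S = 696*(-20) = -13920)
-(-371794 + (-104*148 + 122))/(S - 113412) = -(-371794 + (-104*148 + 122))/(-13920 - 113412) = -(-371794 + (-15392 + 122))/(-127332) = -(-371794 - 15270)*(-1)/127332 = -(-387064)*(-1)/127332 = -1*96766/31833 = -96766/31833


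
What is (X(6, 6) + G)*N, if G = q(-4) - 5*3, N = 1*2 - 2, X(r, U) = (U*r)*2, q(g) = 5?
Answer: 0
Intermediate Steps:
X(r, U) = 2*U*r
N = 0 (N = 2 - 2 = 0)
G = -10 (G = 5 - 5*3 = 5 - 1*15 = 5 - 15 = -10)
(X(6, 6) + G)*N = (2*6*6 - 10)*0 = (72 - 10)*0 = 62*0 = 0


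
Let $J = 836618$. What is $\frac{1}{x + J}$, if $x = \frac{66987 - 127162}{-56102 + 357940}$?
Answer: $\frac{301838}{252523043709} \approx 1.1953 \cdot 10^{-6}$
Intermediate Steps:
$x = - \frac{60175}{301838} \approx -0.19936$
$\frac{1}{x + J} = \frac{1}{- \frac{60175}{301838} + 836618} = \frac{1}{\frac{252523043709}{301838}} = \frac{301838}{252523043709}$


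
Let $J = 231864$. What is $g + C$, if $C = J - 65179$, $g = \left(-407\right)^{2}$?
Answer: $332334$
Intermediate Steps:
$g = 165649$
$C = 166685$ ($C = 231864 - 65179 = 166685$)
$g + C = 165649 + 166685 = 332334$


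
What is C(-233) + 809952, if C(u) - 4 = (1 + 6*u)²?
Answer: 2761565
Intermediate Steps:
C(u) = 4 + (1 + 6*u)²
C(-233) + 809952 = (4 + (1 + 6*(-233))²) + 809952 = (4 + (1 - 1398)²) + 809952 = (4 + (-1397)²) + 809952 = (4 + 1951609) + 809952 = 1951613 + 809952 = 2761565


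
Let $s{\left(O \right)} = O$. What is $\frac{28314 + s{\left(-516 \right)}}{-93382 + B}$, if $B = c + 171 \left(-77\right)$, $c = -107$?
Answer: $- \frac{4633}{17776} \approx -0.26063$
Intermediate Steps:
$B = -13274$ ($B = -107 + 171 \left(-77\right) = -107 - 13167 = -13274$)
$\frac{28314 + s{\left(-516 \right)}}{-93382 + B} = \frac{28314 - 516}{-93382 - 13274} = \frac{27798}{-106656} = 27798 \left(- \frac{1}{106656}\right) = - \frac{4633}{17776}$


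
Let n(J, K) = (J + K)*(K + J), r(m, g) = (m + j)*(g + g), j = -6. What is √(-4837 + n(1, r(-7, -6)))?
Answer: 2*√4953 ≈ 140.76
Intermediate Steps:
r(m, g) = 2*g*(-6 + m) (r(m, g) = (m - 6)*(g + g) = (-6 + m)*(2*g) = 2*g*(-6 + m))
n(J, K) = (J + K)² (n(J, K) = (J + K)*(J + K) = (J + K)²)
√(-4837 + n(1, r(-7, -6))) = √(-4837 + (1 + 2*(-6)*(-6 - 7))²) = √(-4837 + (1 + 2*(-6)*(-13))²) = √(-4837 + (1 + 156)²) = √(-4837 + 157²) = √(-4837 + 24649) = √19812 = 2*√4953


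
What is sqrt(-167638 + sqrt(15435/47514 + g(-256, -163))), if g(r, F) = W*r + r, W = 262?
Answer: sqrt(-42050692099672 + 15838*I*sqrt(16888625117522))/15838 ≈ 0.31687 + 409.44*I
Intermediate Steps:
g(r, F) = 263*r (g(r, F) = 262*r + r = 263*r)
sqrt(-167638 + sqrt(15435/47514 + g(-256, -163))) = sqrt(-167638 + sqrt(15435/47514 + 263*(-256))) = sqrt(-167638 + sqrt(15435*(1/47514) - 67328)) = sqrt(-167638 + sqrt(5145/15838 - 67328)) = sqrt(-167638 + sqrt(-1066335719/15838)) = sqrt(-167638 + I*sqrt(16888625117522)/15838)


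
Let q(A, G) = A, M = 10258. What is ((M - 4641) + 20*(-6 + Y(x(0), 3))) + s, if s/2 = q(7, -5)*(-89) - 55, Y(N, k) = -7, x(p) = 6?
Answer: 4001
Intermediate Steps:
s = -1356 (s = 2*(7*(-89) - 55) = 2*(-623 - 55) = 2*(-678) = -1356)
((M - 4641) + 20*(-6 + Y(x(0), 3))) + s = ((10258 - 4641) + 20*(-6 - 7)) - 1356 = (5617 + 20*(-13)) - 1356 = (5617 - 260) - 1356 = 5357 - 1356 = 4001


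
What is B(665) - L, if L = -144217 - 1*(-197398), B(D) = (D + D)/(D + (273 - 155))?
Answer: -41639393/783 ≈ -53179.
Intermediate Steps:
B(D) = 2*D/(118 + D) (B(D) = (2*D)/(D + 118) = (2*D)/(118 + D) = 2*D/(118 + D))
L = 53181 (L = -144217 + 197398 = 53181)
B(665) - L = 2*665/(118 + 665) - 1*53181 = 2*665/783 - 53181 = 2*665*(1/783) - 53181 = 1330/783 - 53181 = -41639393/783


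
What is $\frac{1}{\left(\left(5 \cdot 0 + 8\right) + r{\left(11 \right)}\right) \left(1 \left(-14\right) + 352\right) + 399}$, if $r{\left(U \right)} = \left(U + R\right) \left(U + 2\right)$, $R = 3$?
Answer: $\frac{1}{64619} \approx 1.5475 \cdot 10^{-5}$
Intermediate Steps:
$r{\left(U \right)} = \left(2 + U\right) \left(3 + U\right)$ ($r{\left(U \right)} = \left(U + 3\right) \left(U + 2\right) = \left(3 + U\right) \left(2 + U\right) = \left(2 + U\right) \left(3 + U\right)$)
$\frac{1}{\left(\left(5 \cdot 0 + 8\right) + r{\left(11 \right)}\right) \left(1 \left(-14\right) + 352\right) + 399} = \frac{1}{\left(\left(5 \cdot 0 + 8\right) + \left(6 + 11^{2} + 5 \cdot 11\right)\right) \left(1 \left(-14\right) + 352\right) + 399} = \frac{1}{\left(\left(0 + 8\right) + \left(6 + 121 + 55\right)\right) \left(-14 + 352\right) + 399} = \frac{1}{\left(8 + 182\right) 338 + 399} = \frac{1}{190 \cdot 338 + 399} = \frac{1}{64220 + 399} = \frac{1}{64619}$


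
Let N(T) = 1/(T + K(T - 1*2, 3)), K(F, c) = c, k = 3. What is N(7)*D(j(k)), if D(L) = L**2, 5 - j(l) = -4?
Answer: 81/10 ≈ 8.1000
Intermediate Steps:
j(l) = 9 (j(l) = 5 - 1*(-4) = 5 + 4 = 9)
N(T) = 1/(3 + T) (N(T) = 1/(T + 3) = 1/(3 + T))
N(7)*D(j(k)) = 9**2/(3 + 7) = 81/10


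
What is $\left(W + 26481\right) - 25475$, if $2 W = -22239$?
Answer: $- \frac{20227}{2} \approx -10114.0$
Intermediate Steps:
$W = - \frac{22239}{2}$ ($W = \frac{1}{2} \left(-22239\right) = - \frac{22239}{2} \approx -11120.0$)
$\left(W + 26481\right) - 25475 = \left(- \frac{22239}{2} + 26481\right) - 25475 = \frac{30723}{2} - 25475 = - \frac{20227}{2}$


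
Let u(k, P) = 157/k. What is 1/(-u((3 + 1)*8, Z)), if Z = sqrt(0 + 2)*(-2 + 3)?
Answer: -32/157 ≈ -0.20382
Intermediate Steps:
Z = sqrt(2) (Z = sqrt(2)*1 = sqrt(2) ≈ 1.4142)
1/(-u((3 + 1)*8, Z)) = 1/(-157/((3 + 1)*8)) = 1/(-157/(4*8)) = 1/(-157/32) = -32/157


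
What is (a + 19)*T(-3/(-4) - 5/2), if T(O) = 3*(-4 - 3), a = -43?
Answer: 504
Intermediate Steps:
T(O) = -21 (T(O) = 3*(-7) = -21)
(a + 19)*T(-3/(-4) - 5/2) = (-43 + 19)*(-21) = -24*(-21) = 504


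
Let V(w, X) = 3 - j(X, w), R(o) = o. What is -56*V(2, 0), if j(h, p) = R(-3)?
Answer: -336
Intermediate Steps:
j(h, p) = -3
V(w, X) = 6 (V(w, X) = 3 - 1*(-3) = 3 + 3 = 6)
-56*V(2, 0) = -56*6 = -336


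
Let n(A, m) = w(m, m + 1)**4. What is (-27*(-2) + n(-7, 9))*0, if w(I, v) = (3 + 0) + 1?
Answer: 0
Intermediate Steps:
w(I, v) = 4 (w(I, v) = 3 + 1 = 4)
n(A, m) = 256 (n(A, m) = 4**4 = 256)
(-27*(-2) + n(-7, 9))*0 = (-27*(-2) + 256)*0 = (54 + 256)*0 = 310*0 = 0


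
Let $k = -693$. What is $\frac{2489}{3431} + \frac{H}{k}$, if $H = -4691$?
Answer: $\frac{17819698}{2377683} \approx 7.4946$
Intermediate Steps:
$\frac{2489}{3431} + \frac{H}{k} = \frac{2489}{3431} - \frac{4691}{-693} = 2489 \cdot \frac{1}{3431} - - \frac{4691}{693} = \frac{2489}{3431} + \frac{4691}{693} = \frac{17819698}{2377683}$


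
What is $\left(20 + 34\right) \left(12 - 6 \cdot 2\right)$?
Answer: $0$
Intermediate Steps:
$\left(20 + 34\right) \left(12 - 6 \cdot 2\right) = 54 \left(12 - 12\right) = 54 \cdot 0 = 0$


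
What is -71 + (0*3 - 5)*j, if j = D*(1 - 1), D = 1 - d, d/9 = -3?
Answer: -71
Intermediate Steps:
d = -27 (d = 9*(-3) = -27)
D = 28 (D = 1 - 1*(-27) = 1 + 27 = 28)
j = 0 (j = 28*(1 - 1) = 28*0 = 0)
-71 + (0*3 - 5)*j = -71 + (0*3 - 5)*0 = -71 + (0 - 5)*0 = -71 - 5*0 = -71 + 0 = -71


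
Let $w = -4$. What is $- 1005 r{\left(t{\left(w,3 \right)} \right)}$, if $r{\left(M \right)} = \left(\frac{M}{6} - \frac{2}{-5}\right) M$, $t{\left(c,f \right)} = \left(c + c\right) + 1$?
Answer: $- \frac{10787}{2} \approx -5393.5$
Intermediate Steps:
$t{\left(c,f \right)} = 1 + 2 c$ ($t{\left(c,f \right)} = 2 c + 1 = 1 + 2 c$)
$r{\left(M \right)} = M \left(\frac{2}{5} + \frac{M}{6}\right)$ ($r{\left(M \right)} = \left(M \frac{1}{6} - - \frac{2}{5}\right) M = \left(\frac{M}{6} + \frac{2}{5}\right) M = \left(\frac{2}{5} + \frac{M}{6}\right) M = M \left(\frac{2}{5} + \frac{M}{6}\right)$)
$- 1005 r{\left(t{\left(w,3 \right)} \right)} = - 1005 \frac{\left(1 + 2 \left(-4\right)\right) \left(12 + 5 \left(1 + 2 \left(-4\right)\right)\right)}{30} = - 1005 \frac{\left(1 - 8\right) \left(12 + 5 \left(1 - 8\right)\right)}{30} = - 1005 \cdot \frac{1}{30} \left(-7\right) \left(12 + 5 \left(-7\right)\right) = - 1005 \cdot \frac{1}{30} \left(-7\right) \left(12 - 35\right) = - 1005 \cdot \frac{1}{30} \left(-7\right) \left(-23\right) = \left(-1005\right) \frac{161}{30} = - \frac{10787}{2}$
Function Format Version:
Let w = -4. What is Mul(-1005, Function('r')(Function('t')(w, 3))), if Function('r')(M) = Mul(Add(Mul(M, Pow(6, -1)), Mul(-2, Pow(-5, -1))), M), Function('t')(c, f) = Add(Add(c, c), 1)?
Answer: Rational(-10787, 2) ≈ -5393.5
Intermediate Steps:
Function('t')(c, f) = Add(1, Mul(2, c)) (Function('t')(c, f) = Add(Mul(2, c), 1) = Add(1, Mul(2, c)))
Function('r')(M) = Mul(M, Add(Rational(2, 5), Mul(Rational(1, 6), M))) (Function('r')(M) = Mul(Add(Mul(M, Rational(1, 6)), Mul(-2, Rational(-1, 5))), M) = Mul(Add(Mul(Rational(1, 6), M), Rational(2, 5)), M) = Mul(Add(Rational(2, 5), Mul(Rational(1, 6), M)), M) = Mul(M, Add(Rational(2, 5), Mul(Rational(1, 6), M))))
Mul(-1005, Function('r')(Function('t')(w, 3))) = Mul(-1005, Mul(Rational(1, 30), Add(1, Mul(2, -4)), Add(12, Mul(5, Add(1, Mul(2, -4)))))) = Mul(-1005, Mul(Rational(1, 30), Add(1, -8), Add(12, Mul(5, Add(1, -8))))) = Mul(-1005, Mul(Rational(1, 30), -7, Add(12, Mul(5, -7)))) = Mul(-1005, Mul(Rational(1, 30), -7, Add(12, -35))) = Mul(-1005, Mul(Rational(1, 30), -7, -23)) = Mul(-1005, Rational(161, 30)) = Rational(-10787, 2)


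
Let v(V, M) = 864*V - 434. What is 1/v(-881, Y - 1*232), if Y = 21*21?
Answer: -1/761618 ≈ -1.3130e-6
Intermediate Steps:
Y = 441
v(V, M) = -434 + 864*V
1/v(-881, Y - 1*232) = 1/(-434 + 864*(-881)) = 1/(-434 - 761184) = 1/(-761618) = -1/761618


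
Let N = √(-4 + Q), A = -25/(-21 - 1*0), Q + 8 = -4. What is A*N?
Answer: 100*I/21 ≈ 4.7619*I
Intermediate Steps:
Q = -12 (Q = -8 - 4 = -12)
A = 25/21 (A = -25/(-21 + 0) = -25/(-21) = -25*(-1/21) = 25/21 ≈ 1.1905)
N = 4*I (N = √(-4 - 12) = √(-16) = 4*I ≈ 4.0*I)
A*N = 25*(4*I)/21 = 100*I/21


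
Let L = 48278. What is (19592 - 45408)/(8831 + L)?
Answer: -25816/57109 ≈ -0.45205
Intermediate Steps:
(19592 - 45408)/(8831 + L) = (19592 - 45408)/(8831 + 48278) = -25816/57109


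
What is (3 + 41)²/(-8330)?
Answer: -968/4165 ≈ -0.23241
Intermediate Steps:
(3 + 41)²/(-8330) = 44²*(-1/8330) = 1936*(-1/8330) = -968/4165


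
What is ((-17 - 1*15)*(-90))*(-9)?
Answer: -25920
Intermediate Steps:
((-17 - 1*15)*(-90))*(-9) = ((-17 - 15)*(-90))*(-9) = -32*(-90)*(-9) = 2880*(-9) = -25920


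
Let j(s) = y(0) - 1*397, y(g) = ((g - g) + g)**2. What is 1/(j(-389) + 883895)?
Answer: 1/883498 ≈ 1.1319e-6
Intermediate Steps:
y(g) = g**2 (y(g) = (0 + g)**2 = g**2)
j(s) = -397 (j(s) = 0**2 - 1*397 = 0 - 397 = -397)
1/(j(-389) + 883895) = 1/(-397 + 883895) = 1/883498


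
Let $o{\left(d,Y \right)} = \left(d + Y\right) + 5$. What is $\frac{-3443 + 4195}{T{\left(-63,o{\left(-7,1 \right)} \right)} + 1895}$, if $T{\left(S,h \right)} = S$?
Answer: $\frac{94}{229} \approx 0.41048$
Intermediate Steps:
$o{\left(d,Y \right)} = 5 + Y + d$ ($o{\left(d,Y \right)} = \left(Y + d\right) + 5 = 5 + Y + d$)
$\frac{-3443 + 4195}{T{\left(-63,o{\left(-7,1 \right)} \right)} + 1895} = \frac{-3443 + 4195}{-63 + 1895} = \frac{752}{1832} = 752 \cdot \frac{1}{1832} = \frac{94}{229}$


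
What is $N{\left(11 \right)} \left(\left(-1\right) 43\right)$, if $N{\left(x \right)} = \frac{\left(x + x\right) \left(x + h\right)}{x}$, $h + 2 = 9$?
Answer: $-1548$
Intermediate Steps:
$h = 7$ ($h = -2 + 9 = 7$)
$N{\left(x \right)} = 14 + 2 x$ ($N{\left(x \right)} = \frac{\left(x + x\right) \left(x + 7\right)}{x} = \frac{2 x \left(7 + x\right)}{x} = 14 + 2 x$)
$N{\left(11 \right)} \left(\left(-1\right) 43\right) = \left(14 + 2 \cdot 11\right) \left(\left(-1\right) 43\right) = \left(14 + 22\right) \left(-43\right) = 36 \left(-43\right) = -1548$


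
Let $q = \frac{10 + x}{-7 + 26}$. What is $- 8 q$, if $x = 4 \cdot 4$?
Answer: $- \frac{208}{19} \approx -10.947$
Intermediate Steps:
$x = 16$
$q = \frac{26}{19}$ ($q = \frac{10 + 16}{-7 + 26} = \frac{26}{19} \approx 1.3684$)
$- 8 q = \left(-8\right) \frac{26}{19} = - \frac{208}{19}$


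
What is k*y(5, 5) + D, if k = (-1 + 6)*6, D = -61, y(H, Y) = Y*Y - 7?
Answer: 479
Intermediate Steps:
y(H, Y) = -7 + Y² (y(H, Y) = Y² - 7 = -7 + Y²)
k = 30 (k = 5*6 = 30)
k*y(5, 5) + D = 30*(-7 + 5²) - 61 = 30*(-7 + 25) - 61 = 30*18 - 61 = 540 - 61 = 479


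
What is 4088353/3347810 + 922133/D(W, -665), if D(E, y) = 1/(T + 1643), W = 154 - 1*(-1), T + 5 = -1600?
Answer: 117310795080093/3347810 ≈ 3.5041e+7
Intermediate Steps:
T = -1605 (T = -5 - 1600 = -1605)
W = 155 (W = 154 + 1 = 155)
D(E, y) = 1/38 (D(E, y) = 1/(-1605 + 1643) = 1/38)
4088353/3347810 + 922133/D(W, -665) = 4088353/3347810 + 922133/(1/38) = 4088353*(1/3347810) + 922133*38 = 4088353/3347810 + 35041054 = 117310795080093/3347810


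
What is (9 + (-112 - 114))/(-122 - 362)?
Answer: 217/484 ≈ 0.44835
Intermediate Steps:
(9 + (-112 - 114))/(-122 - 362) = (9 - 226)/(-484) = -217*(-1/484) = 217/484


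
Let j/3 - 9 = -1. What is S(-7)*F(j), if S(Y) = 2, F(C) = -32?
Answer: -64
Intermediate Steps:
j = 24 (j = 27 + 3*(-1) = 27 - 3 = 24)
S(-7)*F(j) = 2*(-32) = -64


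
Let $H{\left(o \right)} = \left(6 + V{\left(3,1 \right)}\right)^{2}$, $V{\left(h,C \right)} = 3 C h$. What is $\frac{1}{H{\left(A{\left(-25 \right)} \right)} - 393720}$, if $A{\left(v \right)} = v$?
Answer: $- \frac{1}{393495} \approx -2.5413 \cdot 10^{-6}$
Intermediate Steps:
$V{\left(h,C \right)} = 3 C h$
$H{\left(o \right)} = 225$ ($H{\left(o \right)} = \left(6 + 3 \cdot 1 \cdot 3\right)^{2} = \left(6 + 9\right)^{2} = 15^{2} = 225$)
$\frac{1}{H{\left(A{\left(-25 \right)} \right)} - 393720} = \frac{1}{225 - 393720} = \frac{1}{-393495} = - \frac{1}{393495}$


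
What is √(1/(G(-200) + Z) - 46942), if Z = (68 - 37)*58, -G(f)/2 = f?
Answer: 11*I*√1874267570/2198 ≈ 216.66*I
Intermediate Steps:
G(f) = -2*f
Z = 1798 (Z = 31*58 = 1798)
√(1/(G(-200) + Z) - 46942) = √(1/(-2*(-200) + 1798) - 46942) = √(1/(400 + 1798) - 46942) = √(1/2198 - 46942) = √(-103178515/2198) = 11*I*√1874267570/2198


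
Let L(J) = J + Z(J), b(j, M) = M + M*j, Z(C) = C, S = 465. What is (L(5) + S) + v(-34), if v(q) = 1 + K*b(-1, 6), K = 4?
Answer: 476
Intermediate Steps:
L(J) = 2*J (L(J) = J + J = 2*J)
v(q) = 1 (v(q) = 1 + 4*(6*(1 - 1)) = 1 + 4*(6*0) = 1 + 4*0 = 1 + 0 = 1)
(L(5) + S) + v(-34) = (2*5 + 465) + 1 = (10 + 465) + 1 = 475 + 1 = 476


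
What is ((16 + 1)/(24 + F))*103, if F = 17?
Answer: 1751/41 ≈ 42.707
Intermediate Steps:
((16 + 1)/(24 + F))*103 = ((16 + 1)/(24 + 17))*103 = (17/41)*103 = 1751/41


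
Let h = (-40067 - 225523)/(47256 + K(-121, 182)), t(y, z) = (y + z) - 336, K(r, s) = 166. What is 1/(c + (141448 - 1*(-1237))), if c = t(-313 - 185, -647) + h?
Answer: 23711/3347955249 ≈ 7.0822e-6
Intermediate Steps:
t(y, z) = -336 + y + z
h = -132795/23711 (h = (-40067 - 225523)/(47256 + 166) = -265590/47422 = -265590*1/47422 = -132795/23711 ≈ -5.6006)
c = -35248786/23711 (c = (-336 + (-313 - 185) - 647) - 132795/23711 = (-336 - 498 - 647) - 132795/23711 = -1481 - 132795/23711 = -35248786/23711 ≈ -1486.6)
1/(c + (141448 - 1*(-1237))) = 1/(-35248786/23711 + (141448 - 1*(-1237))) = 1/(-35248786/23711 + (141448 + 1237)) = 1/(-35248786/23711 + 142685) = 1/(3347955249/23711) = 23711/3347955249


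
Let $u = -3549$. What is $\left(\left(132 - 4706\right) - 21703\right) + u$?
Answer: $-29826$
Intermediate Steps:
$\left(\left(132 - 4706\right) - 21703\right) + u = \left(\left(132 - 4706\right) - 21703\right) - 3549 = \left(-4574 - 21703\right) - 3549 = -26277 - 3549 = -29826$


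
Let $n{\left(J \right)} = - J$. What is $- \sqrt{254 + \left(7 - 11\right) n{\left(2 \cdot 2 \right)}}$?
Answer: $- 3 \sqrt{30} \approx -16.432$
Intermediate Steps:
$- \sqrt{254 + \left(7 - 11\right) n{\left(2 \cdot 2 \right)}} = - \sqrt{254 + \left(7 - 11\right) \left(- 2 \cdot 2\right)} = - \sqrt{254 - 4 \left(\left(-1\right) 4\right)} = - \sqrt{254 - -16} = - \sqrt{254 + 16} = - \sqrt{270} = - 3 \sqrt{30}$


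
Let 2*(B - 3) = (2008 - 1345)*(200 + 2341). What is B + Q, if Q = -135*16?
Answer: 1680369/2 ≈ 8.4018e+5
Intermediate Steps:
Q = -2160
B = 1684689/2 (B = 3 + ((2008 - 1345)*(200 + 2341))/2 = 3 + (663*2541)/2 = 3 + (½)*1684683 = 3 + 1684683/2 = 1684689/2 ≈ 8.4234e+5)
B + Q = 1684689/2 - 2160 = 1680369/2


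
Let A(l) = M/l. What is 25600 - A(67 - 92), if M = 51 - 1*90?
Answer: 639961/25 ≈ 25598.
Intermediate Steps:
M = -39 (M = 51 - 90 = -39)
A(l) = -39/l
25600 - A(67 - 92) = 25600 - (-39)/(67 - 92) = 25600 - (-39)/(-25) = 25600 - (-39)*(-1)/25 = 25600 - 1*39/25 = 25600 - 39/25 = 639961/25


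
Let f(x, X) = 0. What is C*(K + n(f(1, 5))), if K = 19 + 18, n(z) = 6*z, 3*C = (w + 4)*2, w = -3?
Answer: 74/3 ≈ 24.667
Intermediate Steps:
C = ⅔ (C = ((-3 + 4)*2)/3 = (1*2)/3 = (⅓)*2 = ⅔ ≈ 0.66667)
K = 37
C*(K + n(f(1, 5))) = 2*(37 + 6*0)/3 = 2*(37 + 0)/3 = (⅔)*37 = 74/3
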